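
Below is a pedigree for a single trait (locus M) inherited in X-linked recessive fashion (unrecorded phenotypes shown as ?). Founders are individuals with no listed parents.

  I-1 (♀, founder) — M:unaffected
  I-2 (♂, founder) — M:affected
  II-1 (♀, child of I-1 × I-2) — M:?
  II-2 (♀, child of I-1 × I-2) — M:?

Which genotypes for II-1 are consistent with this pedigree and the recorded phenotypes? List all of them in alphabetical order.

II-1 ∈ {X^MX^m, X^mX^m}

M/I-1 un ·: X^MX^M|X^MX^m
M/I-2 aff ·: X^mY
M/II-1 ? I-1×I-2: X^MX^m|X^mX^m
M/II-2 ? I-1×I-2: X^MX^m|X^mX^m
⇒ M over [I-1,I-2,II-1,II-2]: 5 consistent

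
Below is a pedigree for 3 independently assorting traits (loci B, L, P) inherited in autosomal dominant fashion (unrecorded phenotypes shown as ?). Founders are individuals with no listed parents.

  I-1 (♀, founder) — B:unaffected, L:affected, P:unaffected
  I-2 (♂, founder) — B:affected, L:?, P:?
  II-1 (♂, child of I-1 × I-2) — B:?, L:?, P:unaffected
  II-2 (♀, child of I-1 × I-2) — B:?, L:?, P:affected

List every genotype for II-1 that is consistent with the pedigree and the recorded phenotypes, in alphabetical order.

II-1 ∈ {Bb LL pp, Bb Ll pp, Bb ll pp, bb LL pp, bb Ll pp, bb ll pp}

B/I-1 un ·: bb
B/I-2 aff ·: Bb|BB
B/II-1 ? I-1×I-2: bb|Bb
B/II-2 ? I-1×I-2: bb|Bb
⇒ B over [I-1,I-2,II-1,II-2]: 5 consistent
L/I-1 aff ·: Ll|LL
L/I-2 ? ·: ll|Ll|LL
L/II-1 ? I-1×I-2: ll|Ll|LL
L/II-2 ? I-1×I-2: ll|Ll|LL
⇒ L over [I-1,I-2,II-1,II-2]: 23 consistent
P/I-1 un ·: pp
P/I-2 ? ·: Pp
P/II-1 un I-1×I-2: pp
P/II-2 aff I-1×I-2: Pp
⇒ P over [I-1,I-2,II-1,II-2]: 1 consistent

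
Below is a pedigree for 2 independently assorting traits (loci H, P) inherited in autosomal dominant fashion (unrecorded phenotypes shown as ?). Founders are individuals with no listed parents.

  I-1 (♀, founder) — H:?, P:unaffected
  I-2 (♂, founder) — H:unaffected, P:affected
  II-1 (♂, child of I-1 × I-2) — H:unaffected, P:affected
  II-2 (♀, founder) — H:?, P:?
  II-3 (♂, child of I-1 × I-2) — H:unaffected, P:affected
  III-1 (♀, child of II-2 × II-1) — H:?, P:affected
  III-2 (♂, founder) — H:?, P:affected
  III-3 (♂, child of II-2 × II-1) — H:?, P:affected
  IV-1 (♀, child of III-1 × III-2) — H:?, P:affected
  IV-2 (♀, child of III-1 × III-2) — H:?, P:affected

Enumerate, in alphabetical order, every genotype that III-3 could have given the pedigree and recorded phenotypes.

H/I-1 ? ·: hh|Hh
H/I-2 un ·: hh
H/II-1 un I-1×I-2: hh
H/II-2 ? ·: hh|Hh|HH
H/II-3 un I-1×I-2: hh
H/III-1 ? II-2×II-1: hh|Hh
H/III-2 ? ·: hh|Hh|HH
H/III-3 ? II-2×II-1: hh|Hh
H/IV-1 ? III-1×III-2: hh|Hh|HH
H/IV-2 ? III-1×III-2: hh|Hh|HH
⇒ H over [I-1,I-2,II-1,II-2,II-3,III-1,III-2,III-3,IV-1,IV-2]: 138 consistent
P/I-1 un ·: pp
P/I-2 aff ·: Pp|PP
P/II-1 aff I-1×I-2: Pp
P/II-2 ? ·: pp|Pp|PP
P/II-3 aff I-1×I-2: Pp
P/III-1 aff II-2×II-1: Pp|PP
P/III-2 aff ·: Pp|PP
P/III-3 aff II-2×II-1: Pp|PP
P/IV-1 aff III-1×III-2: Pp|PP
P/IV-2 aff III-1×III-2: Pp|PP
⇒ P over [I-1,I-2,II-1,II-2,II-3,III-1,III-2,III-3,IV-1,IV-2]: 120 consistent

III-3 ∈ {Hh PP, Hh Pp, hh PP, hh Pp}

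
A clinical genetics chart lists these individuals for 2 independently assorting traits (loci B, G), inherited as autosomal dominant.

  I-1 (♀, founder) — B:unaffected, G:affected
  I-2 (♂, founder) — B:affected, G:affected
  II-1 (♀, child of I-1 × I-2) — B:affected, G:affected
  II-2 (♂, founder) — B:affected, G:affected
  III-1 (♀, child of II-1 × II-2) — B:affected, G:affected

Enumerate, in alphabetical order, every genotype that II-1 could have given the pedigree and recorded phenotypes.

B/I-1 un ·: bb
B/I-2 aff ·: Bb|BB
B/II-1 aff I-1×I-2: Bb
B/II-2 aff ·: Bb|BB
B/III-1 aff II-1×II-2: Bb|BB
⇒ B over [I-1,I-2,II-1,II-2,III-1]: 8 consistent
G/I-1 aff ·: Gg|GG
G/I-2 aff ·: Gg|GG
G/II-1 aff I-1×I-2: Gg|GG
G/II-2 aff ·: Gg|GG
G/III-1 aff II-1×II-2: Gg|GG
⇒ G over [I-1,I-2,II-1,II-2,III-1]: 24 consistent

II-1 ∈ {Bb GG, Bb Gg}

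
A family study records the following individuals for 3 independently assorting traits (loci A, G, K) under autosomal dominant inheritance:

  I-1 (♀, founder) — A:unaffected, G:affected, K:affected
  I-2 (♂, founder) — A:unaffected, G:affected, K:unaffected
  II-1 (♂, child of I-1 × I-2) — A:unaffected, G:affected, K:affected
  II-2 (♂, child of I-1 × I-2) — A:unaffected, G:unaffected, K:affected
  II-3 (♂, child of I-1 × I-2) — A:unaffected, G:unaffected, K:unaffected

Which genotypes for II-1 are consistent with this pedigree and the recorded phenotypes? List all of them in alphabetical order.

II-1 ∈ {aa GG Kk, aa Gg Kk}

A/I-1 un ·: aa
A/I-2 un ·: aa
A/II-1 un I-1×I-2: aa
A/II-2 un I-1×I-2: aa
A/II-3 un I-1×I-2: aa
⇒ A over [I-1,I-2,II-1,II-2,II-3]: 1 consistent
G/I-1 aff ·: Gg
G/I-2 aff ·: Gg
G/II-1 aff I-1×I-2: Gg|GG
G/II-2 un I-1×I-2: gg
G/II-3 un I-1×I-2: gg
⇒ G over [I-1,I-2,II-1,II-2,II-3]: 2 consistent
K/I-1 aff ·: Kk
K/I-2 un ·: kk
K/II-1 aff I-1×I-2: Kk
K/II-2 aff I-1×I-2: Kk
K/II-3 un I-1×I-2: kk
⇒ K over [I-1,I-2,II-1,II-2,II-3]: 1 consistent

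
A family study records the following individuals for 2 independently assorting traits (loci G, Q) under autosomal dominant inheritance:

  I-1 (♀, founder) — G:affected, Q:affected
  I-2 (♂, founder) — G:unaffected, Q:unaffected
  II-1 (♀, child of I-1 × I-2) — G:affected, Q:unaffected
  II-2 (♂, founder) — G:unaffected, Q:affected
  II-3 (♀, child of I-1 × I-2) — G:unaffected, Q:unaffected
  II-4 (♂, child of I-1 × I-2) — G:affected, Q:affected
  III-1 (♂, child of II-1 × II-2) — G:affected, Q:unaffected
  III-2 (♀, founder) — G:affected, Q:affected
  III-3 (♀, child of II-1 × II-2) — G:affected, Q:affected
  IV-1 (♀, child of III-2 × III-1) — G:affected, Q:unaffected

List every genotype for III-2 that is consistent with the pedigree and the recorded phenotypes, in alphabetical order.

G/I-1 aff ·: Gg
G/I-2 un ·: gg
G/II-1 aff I-1×I-2: Gg
G/II-2 un ·: gg
G/II-3 un I-1×I-2: gg
G/II-4 aff I-1×I-2: Gg
G/III-1 aff II-1×II-2: Gg
G/III-2 aff ·: Gg|GG
G/III-3 aff II-1×II-2: Gg
G/IV-1 aff III-2×III-1: Gg|GG
⇒ G over [I-1,I-2,II-1,II-2,II-3,II-4,III-1,III-2,III-3,IV-1]: 4 consistent
Q/I-1 aff ·: Qq
Q/I-2 un ·: qq
Q/II-1 un I-1×I-2: qq
Q/II-2 aff ·: Qq
Q/II-3 un I-1×I-2: qq
Q/II-4 aff I-1×I-2: Qq
Q/III-1 un II-1×II-2: qq
Q/III-2 aff ·: Qq
Q/III-3 aff II-1×II-2: Qq
Q/IV-1 un III-2×III-1: qq
⇒ Q over [I-1,I-2,II-1,II-2,II-3,II-4,III-1,III-2,III-3,IV-1]: 1 consistent

III-2 ∈ {GG Qq, Gg Qq}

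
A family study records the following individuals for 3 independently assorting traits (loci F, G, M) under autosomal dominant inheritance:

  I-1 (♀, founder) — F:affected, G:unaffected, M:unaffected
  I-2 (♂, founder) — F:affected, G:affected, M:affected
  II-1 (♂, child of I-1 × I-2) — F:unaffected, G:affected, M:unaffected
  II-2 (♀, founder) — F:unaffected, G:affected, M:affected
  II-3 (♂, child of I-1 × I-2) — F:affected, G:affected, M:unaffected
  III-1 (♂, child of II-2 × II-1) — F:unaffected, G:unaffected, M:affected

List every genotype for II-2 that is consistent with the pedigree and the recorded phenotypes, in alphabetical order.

F/I-1 aff ·: Ff
F/I-2 aff ·: Ff
F/II-1 un I-1×I-2: ff
F/II-2 un ·: ff
F/II-3 aff I-1×I-2: Ff|FF
F/III-1 un II-2×II-1: ff
⇒ F over [I-1,I-2,II-1,II-2,II-3,III-1]: 2 consistent
G/I-1 un ·: gg
G/I-2 aff ·: Gg|GG
G/II-1 aff I-1×I-2: Gg
G/II-2 aff ·: Gg
G/II-3 aff I-1×I-2: Gg
G/III-1 un II-2×II-1: gg
⇒ G over [I-1,I-2,II-1,II-2,II-3,III-1]: 2 consistent
M/I-1 un ·: mm
M/I-2 aff ·: Mm
M/II-1 un I-1×I-2: mm
M/II-2 aff ·: Mm|MM
M/II-3 un I-1×I-2: mm
M/III-1 aff II-2×II-1: Mm
⇒ M over [I-1,I-2,II-1,II-2,II-3,III-1]: 2 consistent

II-2 ∈ {ff Gg MM, ff Gg Mm}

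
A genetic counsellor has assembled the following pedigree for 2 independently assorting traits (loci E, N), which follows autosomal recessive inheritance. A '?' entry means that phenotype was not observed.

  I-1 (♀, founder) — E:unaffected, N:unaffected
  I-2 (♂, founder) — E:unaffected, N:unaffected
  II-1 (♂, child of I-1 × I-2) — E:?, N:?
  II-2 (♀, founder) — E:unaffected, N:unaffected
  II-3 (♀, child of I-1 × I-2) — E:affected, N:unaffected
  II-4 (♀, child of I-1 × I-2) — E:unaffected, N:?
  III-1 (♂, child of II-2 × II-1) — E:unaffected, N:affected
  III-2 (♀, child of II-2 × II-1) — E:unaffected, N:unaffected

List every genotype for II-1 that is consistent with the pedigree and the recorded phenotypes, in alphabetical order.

E/I-1 un ·: Ee
E/I-2 un ·: Ee
E/II-1 ? I-1×I-2: EE|Ee|ee
E/II-2 un ·: EE|Ee
E/II-3 aff I-1×I-2: ee
E/II-4 un I-1×I-2: EE|Ee
E/III-1 un II-2×II-1: EE|Ee
E/III-2 un II-2×II-1: EE|Ee
⇒ E over [I-1,I-2,II-1,II-2,II-3,II-4,III-1,III-2]: 30 consistent
N/I-1 un ·: NN|Nn
N/I-2 un ·: NN|Nn
N/II-1 ? I-1×I-2: Nn|nn
N/II-2 un ·: Nn
N/II-3 un I-1×I-2: NN|Nn
N/II-4 ? I-1×I-2: NN|Nn|nn
N/III-1 aff II-2×II-1: nn
N/III-2 un II-2×II-1: NN|Nn
⇒ N over [I-1,I-2,II-1,II-2,II-3,II-4,III-1,III-2]: 34 consistent

II-1 ∈ {EE Nn, EE nn, Ee Nn, Ee nn, ee Nn, ee nn}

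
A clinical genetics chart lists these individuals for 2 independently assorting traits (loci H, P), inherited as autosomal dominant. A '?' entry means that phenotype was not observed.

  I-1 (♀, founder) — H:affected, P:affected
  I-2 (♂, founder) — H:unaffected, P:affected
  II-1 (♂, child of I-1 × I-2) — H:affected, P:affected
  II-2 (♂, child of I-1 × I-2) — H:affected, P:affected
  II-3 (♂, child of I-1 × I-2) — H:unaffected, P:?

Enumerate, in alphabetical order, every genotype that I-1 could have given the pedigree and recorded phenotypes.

I-1 ∈ {Hh PP, Hh Pp}

H/I-1 aff ·: Hh
H/I-2 un ·: hh
H/II-1 aff I-1×I-2: Hh
H/II-2 aff I-1×I-2: Hh
H/II-3 un I-1×I-2: hh
⇒ H over [I-1,I-2,II-1,II-2,II-3]: 1 consistent
P/I-1 aff ·: Pp|PP
P/I-2 aff ·: Pp|PP
P/II-1 aff I-1×I-2: Pp|PP
P/II-2 aff I-1×I-2: Pp|PP
P/II-3 ? I-1×I-2: pp|Pp|PP
⇒ P over [I-1,I-2,II-1,II-2,II-3]: 29 consistent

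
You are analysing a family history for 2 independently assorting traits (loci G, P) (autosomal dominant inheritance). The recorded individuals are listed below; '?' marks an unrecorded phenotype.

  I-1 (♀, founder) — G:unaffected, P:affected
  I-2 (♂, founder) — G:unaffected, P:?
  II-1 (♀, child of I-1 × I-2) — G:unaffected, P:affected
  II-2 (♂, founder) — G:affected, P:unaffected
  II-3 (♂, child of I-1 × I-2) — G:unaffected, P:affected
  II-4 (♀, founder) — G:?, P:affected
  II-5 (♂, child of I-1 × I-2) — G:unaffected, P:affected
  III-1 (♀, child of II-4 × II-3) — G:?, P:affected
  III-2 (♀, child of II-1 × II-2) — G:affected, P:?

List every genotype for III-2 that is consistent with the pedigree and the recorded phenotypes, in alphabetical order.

G/I-1 un ·: gg
G/I-2 un ·: gg
G/II-1 un I-1×I-2: gg
G/II-2 aff ·: Gg|GG
G/II-3 un I-1×I-2: gg
G/II-4 ? ·: gg|Gg|GG
G/II-5 un I-1×I-2: gg
G/III-1 ? II-4×II-3: gg|Gg
G/III-2 aff II-1×II-2: Gg
⇒ G over [I-1,I-2,II-1,II-2,II-3,II-4,II-5,III-1,III-2]: 8 consistent
P/I-1 aff ·: Pp|PP
P/I-2 ? ·: pp|Pp|PP
P/II-1 aff I-1×I-2: Pp|PP
P/II-2 un ·: pp
P/II-3 aff I-1×I-2: Pp|PP
P/II-4 aff ·: Pp|PP
P/II-5 aff I-1×I-2: Pp|PP
P/III-1 aff II-4×II-3: Pp|PP
P/III-2 ? II-1×II-2: pp|Pp
⇒ P over [I-1,I-2,II-1,II-2,II-3,II-4,II-5,III-1,III-2]: 145 consistent

III-2 ∈ {Gg Pp, Gg pp}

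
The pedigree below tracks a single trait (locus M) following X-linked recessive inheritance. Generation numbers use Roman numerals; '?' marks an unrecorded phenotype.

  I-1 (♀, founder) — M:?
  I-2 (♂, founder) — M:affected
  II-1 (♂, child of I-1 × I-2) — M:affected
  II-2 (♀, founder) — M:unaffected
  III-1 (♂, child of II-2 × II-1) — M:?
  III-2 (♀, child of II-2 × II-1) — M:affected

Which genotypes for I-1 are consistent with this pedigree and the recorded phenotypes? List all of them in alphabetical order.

M/I-1 ? ·: X^MX^m|X^mX^m
M/I-2 aff ·: X^mY
M/II-1 aff I-1×I-2: X^mY
M/II-2 un ·: X^MX^m
M/III-1 ? II-2×II-1: X^MY|X^mY
M/III-2 aff II-2×II-1: X^mX^m
⇒ M over [I-1,I-2,II-1,II-2,III-1,III-2]: 4 consistent

I-1 ∈ {X^MX^m, X^mX^m}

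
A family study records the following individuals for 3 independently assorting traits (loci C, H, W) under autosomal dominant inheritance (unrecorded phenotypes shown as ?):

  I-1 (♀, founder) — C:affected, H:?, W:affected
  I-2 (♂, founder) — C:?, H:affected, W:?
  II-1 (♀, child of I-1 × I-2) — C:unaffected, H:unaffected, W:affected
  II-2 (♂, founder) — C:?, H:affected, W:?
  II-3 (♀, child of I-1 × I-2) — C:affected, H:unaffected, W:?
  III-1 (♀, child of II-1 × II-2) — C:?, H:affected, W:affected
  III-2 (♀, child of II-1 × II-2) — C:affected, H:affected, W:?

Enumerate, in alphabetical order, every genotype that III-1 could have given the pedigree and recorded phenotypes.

III-1 ∈ {Cc Hh WW, Cc Hh Ww, cc Hh WW, cc Hh Ww}

C/I-1 aff ·: Cc
C/I-2 ? ·: cc|Cc
C/II-1 un I-1×I-2: cc
C/II-2 ? ·: Cc|CC
C/II-3 aff I-1×I-2: Cc|CC
C/III-1 ? II-1×II-2: cc|Cc
C/III-2 aff II-1×II-2: Cc
⇒ C over [I-1,I-2,II-1,II-2,II-3,III-1,III-2]: 9 consistent
H/I-1 ? ·: hh|Hh
H/I-2 aff ·: Hh
H/II-1 un I-1×I-2: hh
H/II-2 aff ·: Hh|HH
H/II-3 un I-1×I-2: hh
H/III-1 aff II-1×II-2: Hh
H/III-2 aff II-1×II-2: Hh
⇒ H over [I-1,I-2,II-1,II-2,II-3,III-1,III-2]: 4 consistent
W/I-1 aff ·: Ww|WW
W/I-2 ? ·: ww|Ww|WW
W/II-1 aff I-1×I-2: Ww|WW
W/II-2 ? ·: ww|Ww|WW
W/II-3 ? I-1×I-2: ww|Ww|WW
W/III-1 aff II-1×II-2: Ww|WW
W/III-2 ? II-1×II-2: ww|Ww|WW
⇒ W over [I-1,I-2,II-1,II-2,II-3,III-1,III-2]: 168 consistent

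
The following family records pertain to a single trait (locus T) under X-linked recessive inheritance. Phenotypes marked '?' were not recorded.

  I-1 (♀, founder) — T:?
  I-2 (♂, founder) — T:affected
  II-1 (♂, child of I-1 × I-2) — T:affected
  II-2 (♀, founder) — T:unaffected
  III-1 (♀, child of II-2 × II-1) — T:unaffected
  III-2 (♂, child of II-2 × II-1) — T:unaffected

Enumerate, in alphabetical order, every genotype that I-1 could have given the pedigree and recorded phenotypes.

I-1 ∈ {X^TX^t, X^tX^t}

T/I-1 ? ·: X^TX^t|X^tX^t
T/I-2 aff ·: X^tY
T/II-1 aff I-1×I-2: X^tY
T/II-2 un ·: X^TX^T|X^TX^t
T/III-1 un II-2×II-1: X^TX^t
T/III-2 un II-2×II-1: X^TY
⇒ T over [I-1,I-2,II-1,II-2,III-1,III-2]: 4 consistent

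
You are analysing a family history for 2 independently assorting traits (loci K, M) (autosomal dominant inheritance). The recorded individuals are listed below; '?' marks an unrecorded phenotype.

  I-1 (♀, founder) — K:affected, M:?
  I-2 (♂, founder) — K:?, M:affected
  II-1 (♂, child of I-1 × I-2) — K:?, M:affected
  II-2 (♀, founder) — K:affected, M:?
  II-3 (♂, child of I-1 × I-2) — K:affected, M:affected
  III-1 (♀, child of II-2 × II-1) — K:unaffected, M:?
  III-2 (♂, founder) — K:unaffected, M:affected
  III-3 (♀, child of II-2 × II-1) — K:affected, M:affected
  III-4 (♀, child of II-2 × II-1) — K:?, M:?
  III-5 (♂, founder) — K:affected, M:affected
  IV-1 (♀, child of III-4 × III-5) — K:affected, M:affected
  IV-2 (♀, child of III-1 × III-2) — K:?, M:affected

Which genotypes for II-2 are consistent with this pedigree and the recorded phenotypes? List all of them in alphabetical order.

II-2 ∈ {Kk MM, Kk Mm, Kk mm}

K/I-1 aff ·: Kk|KK
K/I-2 ? ·: kk|Kk|KK
K/II-1 ? I-1×I-2: kk|Kk
K/II-2 aff ·: Kk
K/II-3 aff I-1×I-2: Kk|KK
K/III-1 un II-2×II-1: kk
K/III-2 un ·: kk
K/III-3 aff II-2×II-1: Kk|KK
K/III-4 ? II-2×II-1: kk|Kk|KK
K/III-5 aff ·: Kk|KK
K/IV-1 aff III-4×III-5: Kk|KK
K/IV-2 ? III-1×III-2: kk
⇒ K over [I-1,I-2,II-1,II-2,II-3,III-1,III-2,III-3,III-4,III-5,IV-1,IV-2]: 162 consistent
M/I-1 ? ·: mm|Mm|MM
M/I-2 aff ·: Mm|MM
M/II-1 aff I-1×I-2: Mm|MM
M/II-2 ? ·: mm|Mm|MM
M/II-3 aff I-1×I-2: Mm|MM
M/III-1 ? II-2×II-1: mm|Mm|MM
M/III-2 aff ·: Mm|MM
M/III-3 aff II-2×II-1: Mm|MM
M/III-4 ? II-2×II-1: mm|Mm|MM
M/III-5 aff ·: Mm|MM
M/IV-1 aff III-4×III-5: Mm|MM
M/IV-2 aff III-1×III-2: Mm|MM
⇒ M over [I-1,I-2,II-1,II-2,II-3,III-1,III-2,III-3,III-4,III-5,IV-1,IV-2]: 3229 consistent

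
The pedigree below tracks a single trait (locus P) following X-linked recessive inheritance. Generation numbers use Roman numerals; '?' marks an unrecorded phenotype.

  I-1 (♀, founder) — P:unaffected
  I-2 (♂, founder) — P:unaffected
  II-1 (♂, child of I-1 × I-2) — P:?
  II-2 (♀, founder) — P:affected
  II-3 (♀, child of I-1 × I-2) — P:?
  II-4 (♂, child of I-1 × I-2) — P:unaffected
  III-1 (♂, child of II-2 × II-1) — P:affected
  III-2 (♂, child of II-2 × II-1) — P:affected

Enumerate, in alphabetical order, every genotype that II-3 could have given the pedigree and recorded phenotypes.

II-3 ∈ {X^PX^P, X^PX^p}

P/I-1 un ·: X^PX^P|X^PX^p
P/I-2 un ·: X^PY
P/II-1 ? I-1×I-2: X^PY|X^pY
P/II-2 aff ·: X^pX^p
P/II-3 ? I-1×I-2: X^PX^P|X^PX^p
P/II-4 un I-1×I-2: X^PY
P/III-1 aff II-2×II-1: X^pY
P/III-2 aff II-2×II-1: X^pY
⇒ P over [I-1,I-2,II-1,II-2,II-3,II-4,III-1,III-2]: 5 consistent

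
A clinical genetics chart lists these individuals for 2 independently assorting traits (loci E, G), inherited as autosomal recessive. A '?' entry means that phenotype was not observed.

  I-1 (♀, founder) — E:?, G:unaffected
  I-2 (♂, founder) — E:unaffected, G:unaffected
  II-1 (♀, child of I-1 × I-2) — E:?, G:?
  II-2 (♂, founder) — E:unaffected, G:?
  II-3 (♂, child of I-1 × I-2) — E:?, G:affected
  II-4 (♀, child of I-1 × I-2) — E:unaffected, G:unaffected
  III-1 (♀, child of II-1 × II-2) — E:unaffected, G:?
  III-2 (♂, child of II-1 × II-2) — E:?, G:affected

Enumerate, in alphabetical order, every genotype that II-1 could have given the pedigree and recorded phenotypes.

E/I-1 ? ·: EE|Ee|ee
E/I-2 un ·: EE|Ee
E/II-1 ? I-1×I-2: EE|Ee|ee
E/II-2 un ·: EE|Ee
E/II-3 ? I-1×I-2: EE|Ee|ee
E/II-4 un I-1×I-2: EE|Ee
E/III-1 un II-1×II-2: EE|Ee
E/III-2 ? II-1×II-2: EE|Ee|ee
⇒ E over [I-1,I-2,II-1,II-2,II-3,II-4,III-1,III-2]: 269 consistent
G/I-1 un ·: Gg
G/I-2 un ·: Gg
G/II-1 ? I-1×I-2: Gg|gg
G/II-2 ? ·: Gg|gg
G/II-3 aff I-1×I-2: gg
G/II-4 un I-1×I-2: GG|Gg
G/III-1 ? II-1×II-2: GG|Gg|gg
G/III-2 aff II-1×II-2: gg
⇒ G over [I-1,I-2,II-1,II-2,II-3,II-4,III-1,III-2]: 16 consistent

II-1 ∈ {EE Gg, EE gg, Ee Gg, Ee gg, ee Gg, ee gg}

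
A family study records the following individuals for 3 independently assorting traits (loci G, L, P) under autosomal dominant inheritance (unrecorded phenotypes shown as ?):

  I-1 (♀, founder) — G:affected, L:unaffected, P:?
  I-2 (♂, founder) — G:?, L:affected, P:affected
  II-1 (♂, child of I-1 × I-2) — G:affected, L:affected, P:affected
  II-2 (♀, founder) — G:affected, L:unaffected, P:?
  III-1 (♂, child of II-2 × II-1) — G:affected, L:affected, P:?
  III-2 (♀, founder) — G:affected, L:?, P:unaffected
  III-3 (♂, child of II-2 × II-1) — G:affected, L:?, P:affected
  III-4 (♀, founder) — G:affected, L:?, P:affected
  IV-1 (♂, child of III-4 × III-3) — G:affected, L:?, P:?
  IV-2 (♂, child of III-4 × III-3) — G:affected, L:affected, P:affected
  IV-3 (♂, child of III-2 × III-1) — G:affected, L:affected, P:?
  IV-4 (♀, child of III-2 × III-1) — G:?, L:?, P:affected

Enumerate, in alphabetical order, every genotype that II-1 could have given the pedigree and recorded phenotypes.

II-1 ∈ {GG Ll PP, GG Ll Pp, Gg Ll PP, Gg Ll Pp}

G/I-1 aff ·: Gg|GG
G/I-2 ? ·: gg|Gg|GG
G/II-1 aff I-1×I-2: Gg|GG
G/II-2 aff ·: Gg|GG
G/III-1 aff II-2×II-1: Gg|GG
G/III-2 aff ·: Gg|GG
G/III-3 aff II-2×II-1: Gg|GG
G/III-4 aff ·: Gg|GG
G/IV-1 aff III-4×III-3: Gg|GG
G/IV-2 aff III-4×III-3: Gg|GG
G/IV-3 aff III-2×III-1: Gg|GG
G/IV-4 ? III-2×III-1: gg|Gg|GG
⇒ G over [I-1,I-2,II-1,II-2,III-1,III-2,III-3,III-4,IV-1,IV-2,IV-3,IV-4]: 2830 consistent
L/I-1 un ·: ll
L/I-2 aff ·: Ll|LL
L/II-1 aff I-1×I-2: Ll
L/II-2 un ·: ll
L/III-1 aff II-2×II-1: Ll
L/III-2 ? ·: ll|Ll|LL
L/III-3 ? II-2×II-1: ll|Ll
L/III-4 ? ·: ll|Ll|LL
L/IV-1 ? III-4×III-3: ll|Ll|LL
L/IV-2 aff III-4×III-3: Ll|LL
L/IV-3 aff III-2×III-1: Ll|LL
L/IV-4 ? III-2×III-1: ll|Ll|LL
⇒ L over [I-1,I-2,II-1,II-2,III-1,III-2,III-3,III-4,IV-1,IV-2,IV-3,IV-4]: 360 consistent
P/I-1 ? ·: pp|Pp|PP
P/I-2 aff ·: Pp|PP
P/II-1 aff I-1×I-2: Pp|PP
P/II-2 ? ·: pp|Pp|PP
P/III-1 ? II-2×II-1: Pp|PP
P/III-2 un ·: pp
P/III-3 aff II-2×II-1: Pp|PP
P/III-4 aff ·: Pp|PP
P/IV-1 ? III-4×III-3: pp|Pp|PP
P/IV-2 aff III-4×III-3: Pp|PP
P/IV-3 ? III-2×III-1: pp|Pp
P/IV-4 aff III-2×III-1: Pp
⇒ P over [I-1,I-2,II-1,II-2,III-1,III-2,III-3,III-4,IV-1,IV-2,IV-3,IV-4]: 830 consistent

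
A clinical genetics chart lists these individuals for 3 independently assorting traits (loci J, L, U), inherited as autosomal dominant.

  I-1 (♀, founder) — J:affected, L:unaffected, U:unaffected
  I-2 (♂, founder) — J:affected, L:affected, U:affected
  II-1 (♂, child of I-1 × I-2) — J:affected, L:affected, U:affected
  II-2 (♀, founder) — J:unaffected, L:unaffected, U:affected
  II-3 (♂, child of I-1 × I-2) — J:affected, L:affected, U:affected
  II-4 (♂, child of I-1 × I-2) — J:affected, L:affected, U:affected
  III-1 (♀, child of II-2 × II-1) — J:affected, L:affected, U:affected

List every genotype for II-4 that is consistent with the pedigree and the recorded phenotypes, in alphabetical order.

J/I-1 aff ·: Jj|JJ
J/I-2 aff ·: Jj|JJ
J/II-1 aff I-1×I-2: Jj|JJ
J/II-2 un ·: jj
J/II-3 aff I-1×I-2: Jj|JJ
J/II-4 aff I-1×I-2: Jj|JJ
J/III-1 aff II-2×II-1: Jj
⇒ J over [I-1,I-2,II-1,II-2,II-3,II-4,III-1]: 25 consistent
L/I-1 un ·: ll
L/I-2 aff ·: Ll|LL
L/II-1 aff I-1×I-2: Ll
L/II-2 un ·: ll
L/II-3 aff I-1×I-2: Ll
L/II-4 aff I-1×I-2: Ll
L/III-1 aff II-2×II-1: Ll
⇒ L over [I-1,I-2,II-1,II-2,II-3,II-4,III-1]: 2 consistent
U/I-1 un ·: uu
U/I-2 aff ·: Uu|UU
U/II-1 aff I-1×I-2: Uu
U/II-2 aff ·: Uu|UU
U/II-3 aff I-1×I-2: Uu
U/II-4 aff I-1×I-2: Uu
U/III-1 aff II-2×II-1: Uu|UU
⇒ U over [I-1,I-2,II-1,II-2,II-3,II-4,III-1]: 8 consistent

II-4 ∈ {JJ Ll Uu, Jj Ll Uu}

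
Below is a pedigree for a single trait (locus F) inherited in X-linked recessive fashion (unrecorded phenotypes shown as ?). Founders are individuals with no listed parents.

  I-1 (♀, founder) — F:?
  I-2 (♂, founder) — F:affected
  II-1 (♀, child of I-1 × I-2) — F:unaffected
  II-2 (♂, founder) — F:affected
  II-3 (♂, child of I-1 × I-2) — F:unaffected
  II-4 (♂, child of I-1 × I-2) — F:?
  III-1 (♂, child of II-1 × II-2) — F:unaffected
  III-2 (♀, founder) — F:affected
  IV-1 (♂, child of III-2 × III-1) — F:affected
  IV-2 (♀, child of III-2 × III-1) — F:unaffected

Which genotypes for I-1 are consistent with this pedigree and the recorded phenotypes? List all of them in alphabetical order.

F/I-1 ? ·: X^FX^F|X^FX^f
F/I-2 aff ·: X^fY
F/II-1 un I-1×I-2: X^FX^f
F/II-2 aff ·: X^fY
F/II-3 un I-1×I-2: X^FY
F/II-4 ? I-1×I-2: X^FY|X^fY
F/III-1 un II-1×II-2: X^FY
F/III-2 aff ·: X^fX^f
F/IV-1 aff III-2×III-1: X^fY
F/IV-2 un III-2×III-1: X^FX^f
⇒ F over [I-1,I-2,II-1,II-2,II-3,II-4,III-1,III-2,IV-1,IV-2]: 3 consistent

I-1 ∈ {X^FX^F, X^FX^f}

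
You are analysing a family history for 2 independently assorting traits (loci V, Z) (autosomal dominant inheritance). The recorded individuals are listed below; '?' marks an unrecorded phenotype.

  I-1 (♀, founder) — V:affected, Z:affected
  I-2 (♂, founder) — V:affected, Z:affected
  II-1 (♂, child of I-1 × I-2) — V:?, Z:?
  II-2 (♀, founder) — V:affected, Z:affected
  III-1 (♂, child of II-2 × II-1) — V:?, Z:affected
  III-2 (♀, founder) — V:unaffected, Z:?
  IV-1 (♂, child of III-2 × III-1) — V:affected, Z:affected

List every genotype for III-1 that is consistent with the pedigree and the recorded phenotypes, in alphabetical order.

III-1 ∈ {VV ZZ, VV Zz, Vv ZZ, Vv Zz}

V/I-1 aff ·: Vv|VV
V/I-2 aff ·: Vv|VV
V/II-1 ? I-1×I-2: vv|Vv|VV
V/II-2 aff ·: Vv|VV
V/III-1 ? II-2×II-1: Vv|VV
V/III-2 un ·: vv
V/IV-1 aff III-2×III-1: Vv
⇒ V over [I-1,I-2,II-1,II-2,III-1,III-2,IV-1]: 26 consistent
Z/I-1 aff ·: Zz|ZZ
Z/I-2 aff ·: Zz|ZZ
Z/II-1 ? I-1×I-2: zz|Zz|ZZ
Z/II-2 aff ·: Zz|ZZ
Z/III-1 aff II-2×II-1: Zz|ZZ
Z/III-2 ? ·: zz|Zz|ZZ
Z/IV-1 aff III-2×III-1: Zz|ZZ
⇒ Z over [I-1,I-2,II-1,II-2,III-1,III-2,IV-1]: 116 consistent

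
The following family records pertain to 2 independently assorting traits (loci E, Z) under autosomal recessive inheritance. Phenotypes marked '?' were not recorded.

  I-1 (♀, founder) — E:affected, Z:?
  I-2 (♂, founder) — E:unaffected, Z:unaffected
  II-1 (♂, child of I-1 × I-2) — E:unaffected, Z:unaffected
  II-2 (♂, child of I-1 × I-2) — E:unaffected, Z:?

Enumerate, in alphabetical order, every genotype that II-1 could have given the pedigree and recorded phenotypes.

E/I-1 aff ·: ee
E/I-2 un ·: EE|Ee
E/II-1 un I-1×I-2: Ee
E/II-2 un I-1×I-2: Ee
⇒ E over [I-1,I-2,II-1,II-2]: 2 consistent
Z/I-1 ? ·: ZZ|Zz|zz
Z/I-2 un ·: ZZ|Zz
Z/II-1 un I-1×I-2: ZZ|Zz
Z/II-2 ? I-1×I-2: ZZ|Zz|zz
⇒ Z over [I-1,I-2,II-1,II-2]: 18 consistent

II-1 ∈ {Ee ZZ, Ee Zz}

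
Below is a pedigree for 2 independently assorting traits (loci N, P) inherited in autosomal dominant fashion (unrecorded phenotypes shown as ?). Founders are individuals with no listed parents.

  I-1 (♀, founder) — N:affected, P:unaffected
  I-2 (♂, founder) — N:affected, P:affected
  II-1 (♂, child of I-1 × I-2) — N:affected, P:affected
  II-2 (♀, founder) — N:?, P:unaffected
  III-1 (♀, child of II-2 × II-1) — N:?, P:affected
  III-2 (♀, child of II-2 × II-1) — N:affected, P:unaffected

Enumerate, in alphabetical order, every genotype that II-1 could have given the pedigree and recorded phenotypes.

II-1 ∈ {NN Pp, Nn Pp}

N/I-1 aff ·: Nn|NN
N/I-2 aff ·: Nn|NN
N/II-1 aff I-1×I-2: Nn|NN
N/II-2 ? ·: nn|Nn|NN
N/III-1 ? II-2×II-1: nn|Nn|NN
N/III-2 aff II-2×II-1: Nn|NN
⇒ N over [I-1,I-2,II-1,II-2,III-1,III-2]: 60 consistent
P/I-1 un ·: pp
P/I-2 aff ·: Pp|PP
P/II-1 aff I-1×I-2: Pp
P/II-2 un ·: pp
P/III-1 aff II-2×II-1: Pp
P/III-2 un II-2×II-1: pp
⇒ P over [I-1,I-2,II-1,II-2,III-1,III-2]: 2 consistent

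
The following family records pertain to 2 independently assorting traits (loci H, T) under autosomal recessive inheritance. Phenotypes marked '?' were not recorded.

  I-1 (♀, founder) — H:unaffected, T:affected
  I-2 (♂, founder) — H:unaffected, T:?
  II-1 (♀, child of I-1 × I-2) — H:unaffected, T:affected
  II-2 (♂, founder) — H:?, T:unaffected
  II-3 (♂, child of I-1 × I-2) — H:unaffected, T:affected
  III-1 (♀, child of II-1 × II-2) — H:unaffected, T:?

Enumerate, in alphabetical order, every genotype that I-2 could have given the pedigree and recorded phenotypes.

H/I-1 un ·: HH|Hh
H/I-2 un ·: HH|Hh
H/II-1 un I-1×I-2: HH|Hh
H/II-2 ? ·: HH|Hh|hh
H/II-3 un I-1×I-2: HH|Hh
H/III-1 un II-1×II-2: HH|Hh
⇒ H over [I-1,I-2,II-1,II-2,II-3,III-1]: 58 consistent
T/I-1 aff ·: tt
T/I-2 ? ·: Tt|tt
T/II-1 aff I-1×I-2: tt
T/II-2 un ·: TT|Tt
T/II-3 aff I-1×I-2: tt
T/III-1 ? II-1×II-2: Tt|tt
⇒ T over [I-1,I-2,II-1,II-2,II-3,III-1]: 6 consistent

I-2 ∈ {HH Tt, HH tt, Hh Tt, Hh tt}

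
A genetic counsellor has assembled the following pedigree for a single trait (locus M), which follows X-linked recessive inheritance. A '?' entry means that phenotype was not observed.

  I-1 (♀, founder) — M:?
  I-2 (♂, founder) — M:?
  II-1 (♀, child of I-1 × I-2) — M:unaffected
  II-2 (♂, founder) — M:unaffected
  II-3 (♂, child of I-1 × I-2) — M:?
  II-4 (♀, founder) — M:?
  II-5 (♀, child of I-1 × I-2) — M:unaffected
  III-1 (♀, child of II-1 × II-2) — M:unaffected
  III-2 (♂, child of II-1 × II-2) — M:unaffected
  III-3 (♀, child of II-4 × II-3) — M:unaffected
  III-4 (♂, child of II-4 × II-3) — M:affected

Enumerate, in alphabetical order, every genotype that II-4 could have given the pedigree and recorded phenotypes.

M/I-1 ? ·: X^MX^M|X^MX^m|X^mX^m
M/I-2 ? ·: X^MY|X^mY
M/II-1 un I-1×I-2: X^MX^M|X^MX^m
M/II-2 un ·: X^MY
M/II-3 ? I-1×I-2: X^MY|X^mY
M/II-4 ? ·: X^MX^m|X^mX^m
M/II-5 un I-1×I-2: X^MX^M|X^MX^m
M/III-1 un II-1×II-2: X^MX^M|X^MX^m
M/III-2 un II-1×II-2: X^MY
M/III-3 un II-4×II-3: X^MX^M|X^MX^m
M/III-4 aff II-4×II-3: X^mY
⇒ M over [I-1,I-2,II-1,II-2,II-3,II-4,II-5,III-1,III-2,III-3,III-4]: 43 consistent

II-4 ∈ {X^MX^m, X^mX^m}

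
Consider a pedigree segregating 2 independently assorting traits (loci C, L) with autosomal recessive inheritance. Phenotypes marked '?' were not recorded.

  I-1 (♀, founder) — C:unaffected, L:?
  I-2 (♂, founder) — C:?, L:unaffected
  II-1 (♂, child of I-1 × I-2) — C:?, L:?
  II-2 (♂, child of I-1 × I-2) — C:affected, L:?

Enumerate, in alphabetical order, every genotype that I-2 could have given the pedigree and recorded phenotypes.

C/I-1 un ·: Cc
C/I-2 ? ·: Cc|cc
C/II-1 ? I-1×I-2: CC|Cc|cc
C/II-2 aff I-1×I-2: cc
⇒ C over [I-1,I-2,II-1,II-2]: 5 consistent
L/I-1 ? ·: LL|Ll|ll
L/I-2 un ·: LL|Ll
L/II-1 ? I-1×I-2: LL|Ll|ll
L/II-2 ? I-1×I-2: LL|Ll|ll
⇒ L over [I-1,I-2,II-1,II-2]: 23 consistent

I-2 ∈ {Cc LL, Cc Ll, cc LL, cc Ll}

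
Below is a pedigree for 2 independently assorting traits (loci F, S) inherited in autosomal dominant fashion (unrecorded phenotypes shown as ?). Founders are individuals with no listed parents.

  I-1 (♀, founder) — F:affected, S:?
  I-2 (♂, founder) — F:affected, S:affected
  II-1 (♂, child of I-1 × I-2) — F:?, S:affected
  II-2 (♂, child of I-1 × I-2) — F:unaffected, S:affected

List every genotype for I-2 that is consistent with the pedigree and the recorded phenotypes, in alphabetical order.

F/I-1 aff ·: Ff
F/I-2 aff ·: Ff
F/II-1 ? I-1×I-2: ff|Ff|FF
F/II-2 un I-1×I-2: ff
⇒ F over [I-1,I-2,II-1,II-2]: 3 consistent
S/I-1 ? ·: ss|Ss|SS
S/I-2 aff ·: Ss|SS
S/II-1 aff I-1×I-2: Ss|SS
S/II-2 aff I-1×I-2: Ss|SS
⇒ S over [I-1,I-2,II-1,II-2]: 15 consistent

I-2 ∈ {Ff SS, Ff Ss}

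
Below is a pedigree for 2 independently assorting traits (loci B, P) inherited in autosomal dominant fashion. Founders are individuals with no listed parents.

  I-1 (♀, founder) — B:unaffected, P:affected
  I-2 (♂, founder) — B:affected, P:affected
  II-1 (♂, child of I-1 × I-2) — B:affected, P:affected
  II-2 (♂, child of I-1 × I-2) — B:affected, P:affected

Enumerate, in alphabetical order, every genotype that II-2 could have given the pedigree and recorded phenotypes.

B/I-1 un ·: bb
B/I-2 aff ·: Bb|BB
B/II-1 aff I-1×I-2: Bb
B/II-2 aff I-1×I-2: Bb
⇒ B over [I-1,I-2,II-1,II-2]: 2 consistent
P/I-1 aff ·: Pp|PP
P/I-2 aff ·: Pp|PP
P/II-1 aff I-1×I-2: Pp|PP
P/II-2 aff I-1×I-2: Pp|PP
⇒ P over [I-1,I-2,II-1,II-2]: 13 consistent

II-2 ∈ {Bb PP, Bb Pp}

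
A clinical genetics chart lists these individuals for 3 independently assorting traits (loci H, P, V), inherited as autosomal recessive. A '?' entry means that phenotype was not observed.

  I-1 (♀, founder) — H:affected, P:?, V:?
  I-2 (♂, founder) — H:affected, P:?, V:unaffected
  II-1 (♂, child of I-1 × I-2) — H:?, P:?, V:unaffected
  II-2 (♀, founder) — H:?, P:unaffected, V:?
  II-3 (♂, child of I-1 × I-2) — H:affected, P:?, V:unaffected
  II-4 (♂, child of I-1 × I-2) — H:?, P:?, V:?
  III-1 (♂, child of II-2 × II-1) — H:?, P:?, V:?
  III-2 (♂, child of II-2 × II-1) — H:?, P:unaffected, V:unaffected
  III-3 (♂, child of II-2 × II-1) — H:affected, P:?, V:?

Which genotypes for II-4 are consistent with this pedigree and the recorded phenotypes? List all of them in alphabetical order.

II-4 ∈ {hh PP VV, hh PP Vv, hh PP vv, hh Pp VV, hh Pp Vv, hh Pp vv, hh pp VV, hh pp Vv, hh pp vv}

H/I-1 aff ·: hh
H/I-2 aff ·: hh
H/II-1 ? I-1×I-2: hh
H/II-2 ? ·: Hh|hh
H/II-3 aff I-1×I-2: hh
H/II-4 ? I-1×I-2: hh
H/III-1 ? II-2×II-1: Hh|hh
H/III-2 ? II-2×II-1: Hh|hh
H/III-3 aff II-2×II-1: hh
⇒ H over [I-1,I-2,II-1,II-2,II-3,II-4,III-1,III-2,III-3]: 5 consistent
P/I-1 ? ·: PP|Pp|pp
P/I-2 ? ·: PP|Pp|pp
P/II-1 ? I-1×I-2: PP|Pp|pp
P/II-2 un ·: PP|Pp
P/II-3 ? I-1×I-2: PP|Pp|pp
P/II-4 ? I-1×I-2: PP|Pp|pp
P/III-1 ? II-2×II-1: PP|Pp|pp
P/III-2 un II-2×II-1: PP|Pp
P/III-3 ? II-2×II-1: PP|Pp|pp
⇒ P over [I-1,I-2,II-1,II-2,II-3,II-4,III-1,III-2,III-3]: 954 consistent
V/I-1 ? ·: VV|Vv|vv
V/I-2 un ·: VV|Vv
V/II-1 un I-1×I-2: VV|Vv
V/II-2 ? ·: VV|Vv|vv
V/II-3 un I-1×I-2: VV|Vv
V/II-4 ? I-1×I-2: VV|Vv|vv
V/III-1 ? II-2×II-1: VV|Vv|vv
V/III-2 un II-2×II-1: VV|Vv
V/III-3 ? II-2×II-1: VV|Vv|vv
⇒ V over [I-1,I-2,II-1,II-2,II-3,II-4,III-1,III-2,III-3]: 660 consistent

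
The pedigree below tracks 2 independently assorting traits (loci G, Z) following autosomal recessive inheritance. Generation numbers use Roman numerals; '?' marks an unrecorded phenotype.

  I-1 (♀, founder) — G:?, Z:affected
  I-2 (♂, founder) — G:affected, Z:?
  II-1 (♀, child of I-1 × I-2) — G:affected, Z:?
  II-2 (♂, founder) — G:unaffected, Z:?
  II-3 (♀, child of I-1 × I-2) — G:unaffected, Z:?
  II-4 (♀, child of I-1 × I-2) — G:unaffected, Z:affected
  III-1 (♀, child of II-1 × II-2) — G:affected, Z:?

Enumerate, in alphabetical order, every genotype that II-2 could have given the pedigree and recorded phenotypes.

G/I-1 ? ·: Gg
G/I-2 aff ·: gg
G/II-1 aff I-1×I-2: gg
G/II-2 un ·: Gg
G/II-3 un I-1×I-2: Gg
G/II-4 un I-1×I-2: Gg
G/III-1 aff II-1×II-2: gg
⇒ G over [I-1,I-2,II-1,II-2,II-3,II-4,III-1]: 1 consistent
Z/I-1 aff ·: zz
Z/I-2 ? ·: Zz|zz
Z/II-1 ? I-1×I-2: Zz|zz
Z/II-2 ? ·: ZZ|Zz|zz
Z/II-3 ? I-1×I-2: Zz|zz
Z/II-4 aff I-1×I-2: zz
Z/III-1 ? II-1×II-2: ZZ|Zz|zz
⇒ Z over [I-1,I-2,II-1,II-2,II-3,II-4,III-1]: 26 consistent

II-2 ∈ {Gg ZZ, Gg Zz, Gg zz}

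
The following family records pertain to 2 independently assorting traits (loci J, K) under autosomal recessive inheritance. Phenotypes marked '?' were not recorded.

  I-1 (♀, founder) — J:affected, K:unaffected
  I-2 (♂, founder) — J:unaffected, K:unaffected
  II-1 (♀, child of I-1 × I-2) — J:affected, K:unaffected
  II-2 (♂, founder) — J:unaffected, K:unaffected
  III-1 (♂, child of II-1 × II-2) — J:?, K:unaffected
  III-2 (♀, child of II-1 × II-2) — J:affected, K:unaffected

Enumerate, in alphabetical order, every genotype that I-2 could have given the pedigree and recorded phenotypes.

J/I-1 aff ·: jj
J/I-2 un ·: Jj
J/II-1 aff I-1×I-2: jj
J/II-2 un ·: Jj
J/III-1 ? II-1×II-2: Jj|jj
J/III-2 aff II-1×II-2: jj
⇒ J over [I-1,I-2,II-1,II-2,III-1,III-2]: 2 consistent
K/I-1 un ·: KK|Kk
K/I-2 un ·: KK|Kk
K/II-1 un I-1×I-2: KK|Kk
K/II-2 un ·: KK|Kk
K/III-1 un II-1×II-2: KK|Kk
K/III-2 un II-1×II-2: KK|Kk
⇒ K over [I-1,I-2,II-1,II-2,III-1,III-2]: 44 consistent

I-2 ∈ {Jj KK, Jj Kk}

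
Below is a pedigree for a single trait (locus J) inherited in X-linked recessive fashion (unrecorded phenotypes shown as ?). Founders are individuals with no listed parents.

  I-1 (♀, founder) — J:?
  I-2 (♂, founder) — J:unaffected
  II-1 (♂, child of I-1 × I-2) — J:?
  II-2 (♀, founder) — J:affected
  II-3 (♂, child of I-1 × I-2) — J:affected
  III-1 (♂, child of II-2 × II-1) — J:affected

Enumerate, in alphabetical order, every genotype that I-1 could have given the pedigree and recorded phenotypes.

I-1 ∈ {X^JX^j, X^jX^j}

J/I-1 ? ·: X^JX^j|X^jX^j
J/I-2 un ·: X^JY
J/II-1 ? I-1×I-2: X^JY|X^jY
J/II-2 aff ·: X^jX^j
J/II-3 aff I-1×I-2: X^jY
J/III-1 aff II-2×II-1: X^jY
⇒ J over [I-1,I-2,II-1,II-2,II-3,III-1]: 3 consistent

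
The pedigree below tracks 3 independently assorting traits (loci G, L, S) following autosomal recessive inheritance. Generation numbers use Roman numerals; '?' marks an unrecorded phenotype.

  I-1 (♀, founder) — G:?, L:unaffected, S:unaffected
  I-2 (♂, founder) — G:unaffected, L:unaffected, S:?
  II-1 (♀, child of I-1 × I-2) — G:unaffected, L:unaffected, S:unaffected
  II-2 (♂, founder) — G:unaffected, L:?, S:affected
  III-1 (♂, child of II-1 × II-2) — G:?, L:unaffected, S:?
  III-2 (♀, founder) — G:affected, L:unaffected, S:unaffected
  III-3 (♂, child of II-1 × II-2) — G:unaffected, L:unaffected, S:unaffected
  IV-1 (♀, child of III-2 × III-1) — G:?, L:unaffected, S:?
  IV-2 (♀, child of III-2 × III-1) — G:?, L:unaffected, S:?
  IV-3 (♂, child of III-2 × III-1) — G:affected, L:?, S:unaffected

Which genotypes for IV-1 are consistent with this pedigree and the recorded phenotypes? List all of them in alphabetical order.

IV-1 ∈ {Gg LL SS, Gg LL Ss, Gg LL ss, Gg Ll SS, Gg Ll Ss, Gg Ll ss, gg LL SS, gg LL Ss, gg LL ss, gg Ll SS, gg Ll Ss, gg Ll ss}

G/I-1 ? ·: GG|Gg|gg
G/I-2 un ·: GG|Gg
G/II-1 un I-1×I-2: GG|Gg
G/II-2 un ·: GG|Gg
G/III-1 ? II-1×II-2: Gg|gg
G/III-2 aff ·: gg
G/III-3 un II-1×II-2: GG|Gg
G/IV-1 ? III-2×III-1: Gg|gg
G/IV-2 ? III-2×III-1: Gg|gg
G/IV-3 aff III-2×III-1: gg
⇒ G over [I-1,I-2,II-1,II-2,III-1,III-2,III-3,IV-1,IV-2,IV-3]: 122 consistent
L/I-1 un ·: LL|Ll
L/I-2 un ·: LL|Ll
L/II-1 un I-1×I-2: LL|Ll
L/II-2 ? ·: LL|Ll|ll
L/III-1 un II-1×II-2: LL|Ll
L/III-2 un ·: LL|Ll
L/III-3 un II-1×II-2: LL|Ll
L/IV-1 un III-2×III-1: LL|Ll
L/IV-2 un III-2×III-1: LL|Ll
L/IV-3 ? III-2×III-1: LL|Ll|ll
⇒ L over [I-1,I-2,II-1,II-2,III-1,III-2,III-3,IV-1,IV-2,IV-3]: 756 consistent
S/I-1 un ·: SS|Ss
S/I-2 ? ·: SS|Ss|ss
S/II-1 un I-1×I-2: SS|Ss
S/II-2 aff ·: ss
S/III-1 ? II-1×II-2: Ss|ss
S/III-2 un ·: SS|Ss
S/III-3 un II-1×II-2: Ss
S/IV-1 ? III-2×III-1: SS|Ss|ss
S/IV-2 ? III-2×III-1: SS|Ss|ss
S/IV-3 un III-2×III-1: SS|Ss
⇒ S over [I-1,I-2,II-1,II-2,III-1,III-2,III-3,IV-1,IV-2,IV-3]: 259 consistent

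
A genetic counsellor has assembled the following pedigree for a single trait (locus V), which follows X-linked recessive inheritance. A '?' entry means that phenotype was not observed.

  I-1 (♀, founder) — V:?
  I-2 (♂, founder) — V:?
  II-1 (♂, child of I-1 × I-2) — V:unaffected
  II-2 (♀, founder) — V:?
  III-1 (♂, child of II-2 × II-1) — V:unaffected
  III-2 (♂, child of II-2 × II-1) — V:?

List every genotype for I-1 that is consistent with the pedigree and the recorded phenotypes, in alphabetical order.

I-1 ∈ {X^VX^V, X^VX^v}

V/I-1 ? ·: X^VX^V|X^VX^v
V/I-2 ? ·: X^VY|X^vY
V/II-1 un I-1×I-2: X^VY
V/II-2 ? ·: X^VX^V|X^VX^v
V/III-1 un II-2×II-1: X^VY
V/III-2 ? II-2×II-1: X^VY|X^vY
⇒ V over [I-1,I-2,II-1,II-2,III-1,III-2]: 12 consistent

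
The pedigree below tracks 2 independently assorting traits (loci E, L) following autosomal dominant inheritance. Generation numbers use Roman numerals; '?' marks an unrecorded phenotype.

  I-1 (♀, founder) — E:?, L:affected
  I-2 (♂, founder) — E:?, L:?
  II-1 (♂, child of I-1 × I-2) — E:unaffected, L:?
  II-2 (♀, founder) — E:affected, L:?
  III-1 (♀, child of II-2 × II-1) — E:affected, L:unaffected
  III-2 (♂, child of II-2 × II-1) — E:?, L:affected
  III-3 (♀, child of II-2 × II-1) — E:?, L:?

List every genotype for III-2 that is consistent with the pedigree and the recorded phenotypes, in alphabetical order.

E/I-1 ? ·: ee|Ee
E/I-2 ? ·: ee|Ee
E/II-1 un I-1×I-2: ee
E/II-2 aff ·: Ee|EE
E/III-1 aff II-2×II-1: Ee
E/III-2 ? II-2×II-1: ee|Ee
E/III-3 ? II-2×II-1: ee|Ee
⇒ E over [I-1,I-2,II-1,II-2,III-1,III-2,III-3]: 20 consistent
L/I-1 aff ·: Ll|LL
L/I-2 ? ·: ll|Ll|LL
L/II-1 ? I-1×I-2: ll|Ll
L/II-2 ? ·: ll|Ll
L/III-1 un II-2×II-1: ll
L/III-2 aff II-2×II-1: Ll|LL
L/III-3 ? II-2×II-1: ll|Ll|LL
⇒ L over [I-1,I-2,II-1,II-2,III-1,III-2,III-3]: 44 consistent

III-2 ∈ {Ee LL, Ee Ll, ee LL, ee Ll}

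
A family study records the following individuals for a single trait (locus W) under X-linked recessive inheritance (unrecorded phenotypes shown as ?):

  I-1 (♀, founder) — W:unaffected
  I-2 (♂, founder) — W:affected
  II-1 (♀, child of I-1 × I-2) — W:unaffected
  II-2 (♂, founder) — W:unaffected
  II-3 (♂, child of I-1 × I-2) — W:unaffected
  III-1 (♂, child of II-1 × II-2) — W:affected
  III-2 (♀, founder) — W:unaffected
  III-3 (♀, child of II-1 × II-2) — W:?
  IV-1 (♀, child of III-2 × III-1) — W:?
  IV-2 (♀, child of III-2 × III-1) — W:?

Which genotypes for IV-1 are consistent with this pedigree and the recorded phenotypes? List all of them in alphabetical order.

W/I-1 un ·: X^WX^W|X^WX^w
W/I-2 aff ·: X^wY
W/II-1 un I-1×I-2: X^WX^w
W/II-2 un ·: X^WY
W/II-3 un I-1×I-2: X^WY
W/III-1 aff II-1×II-2: X^wY
W/III-2 un ·: X^WX^W|X^WX^w
W/III-3 ? II-1×II-2: X^WX^W|X^WX^w
W/IV-1 ? III-2×III-1: X^WX^w|X^wX^w
W/IV-2 ? III-2×III-1: X^WX^w|X^wX^w
⇒ W over [I-1,I-2,II-1,II-2,II-3,III-1,III-2,III-3,IV-1,IV-2]: 20 consistent

IV-1 ∈ {X^WX^w, X^wX^w}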